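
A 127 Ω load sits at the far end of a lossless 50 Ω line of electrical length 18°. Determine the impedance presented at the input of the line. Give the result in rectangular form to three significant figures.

tan(βl) = tan(18°) = 0.325
Z_in = Z_0·(Z_L + jZ_0·tanβl)/(Z_0 + jZ_L·tanβl)
     = 50·(127 + j16.2)/(50 + j41.3)

Z_in ≈ 83.5 − j52.7 Ω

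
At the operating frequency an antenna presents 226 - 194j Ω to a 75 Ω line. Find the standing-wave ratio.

VSWR ≈ 5.38

Γ = (Z_L − Z_0)/(Z_L + Z_0) = (151 − j194)/(301 − j194)
|Γ| = 246/358 = 0.687
VSWR = (1 + |Γ|)/(1 − |Γ|) = 1.69/0.313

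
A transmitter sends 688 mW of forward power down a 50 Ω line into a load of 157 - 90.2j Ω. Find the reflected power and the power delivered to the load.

|Γ| = |(107 − j90.2)/(207 − j90.2)| = 0.62
|Γ|² = 0.384
P_refl = |Γ|²·P_inc = 264 mW, P_del = (1 − |Γ|²)·P_inc = 424 mW

P_reflected ≈ 264 mW; P_delivered ≈ 424 mW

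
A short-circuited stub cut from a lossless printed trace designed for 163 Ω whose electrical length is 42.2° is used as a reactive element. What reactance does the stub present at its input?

tan(βl) = 0.907
For a short-circuited stub, Z_in = jZ_0·tan(βl)

X_in ≈ 148 Ω (inductive)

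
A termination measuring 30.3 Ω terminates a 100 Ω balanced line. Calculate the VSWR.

Γ = (30.3 − 100)/(30.3 + 100) = -0.535
VSWR = (1 + 0.535)/(1 − 0.535)

VSWR ≈ 3.3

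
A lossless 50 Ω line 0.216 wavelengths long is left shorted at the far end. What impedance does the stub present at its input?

βl = 2π × 0.216 = 77.8°
tan(βl) = 4.61
For a shorted stub, Z_in = jZ_0·tan(βl)

Z_in ≈ +j230 Ω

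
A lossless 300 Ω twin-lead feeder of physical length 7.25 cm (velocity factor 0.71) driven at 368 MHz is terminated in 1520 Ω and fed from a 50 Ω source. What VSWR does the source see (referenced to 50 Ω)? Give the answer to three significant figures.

VSWR ≈ 16.1

λ = v/f = 0.71·c / 368 MHz = 0.579 m
βl = 2π·l/λ = 2π × 0.125 = 45.1°
tan(βl) = 1
Z_in = Z_0·(Z_L + jZ_0·tanβl)/(Z_0 + jZ_L·tanβl) = 114 − j277 Ω
Γ_s = (Z_in − Z_s)/(Z_in + Z_s) = (63.6 − j277)/(164 − j277), |Γ_s| = 0.883
VSWR = (1 + |Γ_s|)/(1 − |Γ_s|)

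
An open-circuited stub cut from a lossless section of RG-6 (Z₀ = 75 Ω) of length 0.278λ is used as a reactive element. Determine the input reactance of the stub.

βl = 2π × 0.278 = 100°
tan(βl) = -5.63
For an open-circuited stub, Z_in = −jZ_0·cot(βl) = −jZ_0/tan(βl)

X_in ≈ 13.3 Ω (inductive)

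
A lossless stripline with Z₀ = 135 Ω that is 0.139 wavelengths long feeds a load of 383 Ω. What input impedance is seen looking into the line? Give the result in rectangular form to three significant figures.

βl = 2π × 0.139 = 50°
tan(βl) = tan(50°) = 1.19
Z_in = Z_0·(Z_L + jZ_0·tanβl)/(Z_0 + jZ_L·tanβl)
     = 135·(383 + j161)/(135 + j457)

Z_in ≈ 74.5 − j91.1 Ω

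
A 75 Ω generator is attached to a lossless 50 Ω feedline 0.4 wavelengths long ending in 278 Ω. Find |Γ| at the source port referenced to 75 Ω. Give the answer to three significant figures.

|Γ| ≈ 0.684

βl = 2π × 0.4 = 144°
tan(βl) = -0.727
Z_in = Z_0·(Z_L + jZ_0·tanβl)/(Z_0 + jZ_L·tanβl) = 24.5 + j62.7 Ω
Γ_s = (Z_in − Z_s)/(Z_in + Z_s) = (-50.5 + j62.7)/(99.5 + j62.7), |Γ_s| = 0.684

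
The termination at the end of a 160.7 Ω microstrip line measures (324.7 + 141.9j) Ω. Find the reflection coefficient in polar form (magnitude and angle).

Γ = (Z_L − Z_0)/(Z_L + Z_0) = (164 + j141.9)/(485.4 + j141.9)
|Γ| = 217/506 = 0.429

Γ ≈ 0.429 ∠ 24.6°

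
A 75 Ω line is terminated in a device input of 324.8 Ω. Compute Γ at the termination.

Γ = 0.625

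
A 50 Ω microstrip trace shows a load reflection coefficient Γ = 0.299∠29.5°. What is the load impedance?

Z_L ≈ 80 + j25.9 Ω

Z_L = Z_0·(1 + Γ)/(1 − Γ) = 50·(1.26 + j0.147)/(0.74 − j0.147)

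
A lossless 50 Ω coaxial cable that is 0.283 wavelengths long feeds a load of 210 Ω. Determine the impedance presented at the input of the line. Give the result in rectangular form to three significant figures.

Z_in ≈ 12.4 + j9.9 Ω

βl = 2π × 0.283 = 102°
tan(βl) = tan(102°) = -4.75
Z_in = Z_0·(Z_L + jZ_0·tanβl)/(Z_0 + jZ_L·tanβl)
     = 50·(210 − j238)/(50 − j998)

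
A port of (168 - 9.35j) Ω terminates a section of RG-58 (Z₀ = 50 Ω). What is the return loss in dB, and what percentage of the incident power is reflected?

RL ≈ 5.31 dB; 29.4% of incident power reflected

Γ = (118 − j9.35)/(218 − j9.35), |Γ| = 0.542
RL = −20·log₁₀(0.542) = 5.31 dB
P_refl/P_inc = |Γ|² = 0.294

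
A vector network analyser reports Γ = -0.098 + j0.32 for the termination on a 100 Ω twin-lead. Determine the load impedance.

Z_L ≈ 67.9 + j48.9 Ω

Z_L = Z_0·(1 + Γ)/(1 − Γ) = 100·(0.902 + j0.32)/(1.1 − j0.32)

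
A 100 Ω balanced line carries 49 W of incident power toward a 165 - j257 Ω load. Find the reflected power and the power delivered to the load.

P_reflected ≈ 25.3 W; P_delivered ≈ 23.7 W

|Γ| = |(65 − j257)/(265 − j257)| = 0.718
|Γ|² = 0.516
P_refl = |Γ|²·P_inc = 25.3 W, P_del = (1 − |Γ|²)·P_inc = 23.7 W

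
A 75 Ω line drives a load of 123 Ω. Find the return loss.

Γ = (123 − 75)/(123 + 75) = 0.242
RL = −20·log₁₀|Γ| = −20·log₁₀(0.242)

RL ≈ 12.3 dB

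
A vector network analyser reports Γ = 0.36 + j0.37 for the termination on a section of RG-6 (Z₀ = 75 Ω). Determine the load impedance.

Z_L = Z_0·(1 + Γ)/(1 − Γ) = 75·(1.36 + j0.37)/(0.64 − j0.37)

Z_L ≈ 101 + j102 Ω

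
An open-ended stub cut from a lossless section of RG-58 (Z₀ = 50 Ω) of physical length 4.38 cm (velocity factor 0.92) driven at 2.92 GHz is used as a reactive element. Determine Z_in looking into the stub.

Z_in ≈ +j214 Ω

λ = v/f = 0.92·c / 2.92 GHz = 0.0945 m
βl = 2π·l/λ = 2π × 0.463 = 167°
tan(βl) = -0.234
For an open-ended stub, Z_in = −jZ_0·cot(βl) = −jZ_0/tan(βl)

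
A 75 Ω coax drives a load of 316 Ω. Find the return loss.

Γ = (316 − 75)/(316 + 75) = 0.616
RL = −20·log₁₀|Γ| = −20·log₁₀(0.616)

RL ≈ 4.2 dB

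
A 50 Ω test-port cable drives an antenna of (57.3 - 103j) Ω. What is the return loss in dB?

Γ = (7.3 − j103)/(107.3 − j103), |Γ| = 0.694
RL = −20·log₁₀|Γ| = −20·log₁₀(0.694)

RL ≈ 3.17 dB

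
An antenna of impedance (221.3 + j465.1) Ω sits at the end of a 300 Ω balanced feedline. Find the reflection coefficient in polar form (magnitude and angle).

Γ = (Z_L − Z_0)/(Z_L + Z_0) = (-78.7 + j465.1)/(521.3 + j465.1)
|Γ| = 472/699 = 0.675

Γ ≈ 0.675 ∠ 57.9°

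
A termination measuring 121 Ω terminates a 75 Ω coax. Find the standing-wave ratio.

Γ = (121 − 75)/(121 + 75) = 0.235
VSWR = (1 + 0.235)/(1 − 0.235)

VSWR ≈ 1.61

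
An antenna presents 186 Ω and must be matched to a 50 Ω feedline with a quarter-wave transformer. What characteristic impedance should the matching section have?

Z_qwt ≈ 96.4 Ω

Z_qwt = √(Z_0·R_L) = √(50 × 186) = √9300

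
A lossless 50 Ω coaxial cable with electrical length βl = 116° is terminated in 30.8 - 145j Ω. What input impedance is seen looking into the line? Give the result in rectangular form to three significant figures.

tan(βl) = tan(116°) = -2.05
Z_in = Z_0·(Z_L + jZ_0·tanβl)/(Z_0 + jZ_L·tanβl)
     = 50·(30.8 − j248)/(-247 − j63.1)

Z_in ≈ 6.15 + j48.5 Ω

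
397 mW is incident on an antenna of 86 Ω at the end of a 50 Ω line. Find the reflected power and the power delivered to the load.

P_reflected ≈ 27.8 mW; P_delivered ≈ 369 mW

Γ = (86 − 50)/(86 + 50) = 0.265
|Γ|² = 0.0701
P_refl = |Γ|²·P_inc = 27.8 mW, P_del = (1 − |Γ|²)·P_inc = 369 mW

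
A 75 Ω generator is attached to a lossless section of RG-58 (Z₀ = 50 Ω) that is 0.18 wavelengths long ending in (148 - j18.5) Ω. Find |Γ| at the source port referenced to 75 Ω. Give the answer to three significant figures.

|Γ| ≈ 0.613

βl = 2π × 0.18 = 64.8°
tan(βl) = 2.13
Z_in = Z_0·(Z_L + jZ_0·tanβl)/(Z_0 + jZ_L·tanβl) = 19.1 − j18.1 Ω
Γ_s = (Z_in − Z_s)/(Z_in + Z_s) = (-55.9 − j18.1)/(94.1 − j18.1), |Γ_s| = 0.613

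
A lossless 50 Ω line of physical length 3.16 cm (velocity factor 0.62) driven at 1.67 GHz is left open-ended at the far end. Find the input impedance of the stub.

Z_in ≈ +j10.8 Ω

λ = v/f = 0.62·c / 1.67 GHz = 0.111 m
βl = 2π·l/λ = 2π × 0.284 = 102°
tan(βl) = -4.65
For an open-ended stub, Z_in = −jZ_0·cot(βl) = −jZ_0/tan(βl)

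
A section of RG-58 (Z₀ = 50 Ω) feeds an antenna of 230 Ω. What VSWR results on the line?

Γ = (230 − 50)/(230 + 50) = 0.643
VSWR = (1 + 0.643)/(1 − 0.643)

VSWR ≈ 4.6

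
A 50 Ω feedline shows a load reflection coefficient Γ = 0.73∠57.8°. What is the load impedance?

Z_L = Z_0·(1 + Γ)/(1 − Γ) = 50·(1.39 + j0.618)/(0.611 − j0.618)

Z_L ≈ 30.9 + j81.8 Ω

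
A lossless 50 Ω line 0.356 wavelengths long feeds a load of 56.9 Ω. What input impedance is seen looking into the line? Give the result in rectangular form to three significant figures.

βl = 2π × 0.356 = 128°
tan(βl) = tan(128°) = -1.27
Z_in = Z_0·(Z_L + jZ_0·tanβl)/(Z_0 + jZ_L·tanβl)
     = 50·(56.9 − j63.6)/(50 − j72.4)

Z_in ≈ 48.1 + j6.06 Ω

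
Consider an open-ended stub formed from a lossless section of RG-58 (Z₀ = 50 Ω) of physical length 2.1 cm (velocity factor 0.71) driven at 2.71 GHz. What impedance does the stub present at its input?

Z_in ≈ +j5.42 Ω

λ = v/f = 0.71·c / 2.71 GHz = 0.0786 m
βl = 2π·l/λ = 2π × 0.267 = 96.2°
tan(βl) = -9.23
For an open-ended stub, Z_in = −jZ_0·cot(βl) = −jZ_0/tan(βl)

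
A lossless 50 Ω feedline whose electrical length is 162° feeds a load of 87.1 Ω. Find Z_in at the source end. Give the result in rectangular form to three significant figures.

Z_in ≈ 72.9 + j25 Ω

tan(βl) = tan(162°) = -0.325
Z_in = Z_0·(Z_L + jZ_0·tanβl)/(Z_0 + jZ_L·tanβl)
     = 50·(87.1 − j16.2)/(50 − j28.3)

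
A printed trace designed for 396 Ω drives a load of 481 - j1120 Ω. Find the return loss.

RL ≈ 2.05 dB

Γ = (85 − j1120)/(877 − j1120), |Γ| = 0.79
RL = −20·log₁₀|Γ| = −20·log₁₀(0.79)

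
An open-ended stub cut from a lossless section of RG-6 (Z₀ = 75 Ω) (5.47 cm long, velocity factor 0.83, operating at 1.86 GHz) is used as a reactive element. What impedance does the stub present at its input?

Z_in ≈ +j116 Ω

λ = v/f = 0.83·c / 1.86 GHz = 0.134 m
βl = 2π·l/λ = 2π × 0.409 = 147°
tan(βl) = -0.647
For an open-ended stub, Z_in = −jZ_0·cot(βl) = −jZ_0/tan(βl)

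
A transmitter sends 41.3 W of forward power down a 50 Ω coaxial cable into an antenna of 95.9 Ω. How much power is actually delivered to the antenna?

P_delivered ≈ 37.2 W

Γ = (95.9 − 50)/(95.9 + 50) = 0.315
|Γ|² = 0.099
P_refl = |Γ|²·P_inc = 4.09 W, P_del = (1 − |Γ|²)·P_inc = 37.2 W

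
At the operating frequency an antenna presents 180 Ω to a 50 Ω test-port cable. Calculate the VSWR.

For a purely resistive load, VSWR = R_L/Z_0 or Z_0/R_L (whichever > 1) = 180/50

VSWR ≈ 3.6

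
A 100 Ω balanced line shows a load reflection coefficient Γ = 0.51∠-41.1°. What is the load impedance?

Z_L ≈ 151 − j136 Ω

Z_L = Z_0·(1 + Γ)/(1 − Γ) = 100·(1.38 − j0.335)/(0.616 + j0.335)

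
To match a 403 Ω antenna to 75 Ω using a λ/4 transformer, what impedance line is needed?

Z_qwt = √(Z_0·R_L) = √(75 × 403) = √30220

Z_qwt ≈ 174 Ω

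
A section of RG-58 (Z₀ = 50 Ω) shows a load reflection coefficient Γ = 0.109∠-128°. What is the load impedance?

Z_L = Z_0·(1 + Γ)/(1 − Γ) = 50·(0.933 − j0.0859)/(1.07 + j0.0859)

Z_L ≈ 43.1 − j7.49 Ω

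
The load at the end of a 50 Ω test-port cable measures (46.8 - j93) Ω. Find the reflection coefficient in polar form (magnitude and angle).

Γ = (Z_L − Z_0)/(Z_L + Z_0) = (-3.2 − j93)/(96.8 − j93)
|Γ| = 93.1/134 = 0.693

Γ ≈ 0.693 ∠ -48.1°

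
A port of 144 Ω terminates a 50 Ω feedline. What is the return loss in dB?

RL ≈ 6.29 dB

Γ = (144 − 50)/(144 + 50) = 0.485
RL = −20·log₁₀|Γ| = −20·log₁₀(0.485)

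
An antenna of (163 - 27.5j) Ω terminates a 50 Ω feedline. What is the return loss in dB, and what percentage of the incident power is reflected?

RL ≈ 5.33 dB; 29.3% of incident power reflected

Γ = (113 − j27.5)/(213 − j27.5), |Γ| = 0.542
RL = −20·log₁₀(0.542) = 5.33 dB
P_refl/P_inc = |Γ|² = 0.293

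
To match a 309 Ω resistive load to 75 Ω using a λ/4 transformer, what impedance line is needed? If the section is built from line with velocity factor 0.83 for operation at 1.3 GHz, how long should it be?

Z_qwt ≈ 152 Ω; length ≈ 4.79 cm

Z_qwt = √(Z_0·R_L) = √(75 × 309) = √23180
λ = 0.83·c/f = 0.192 m, so l = λ/4 = 0.0479 m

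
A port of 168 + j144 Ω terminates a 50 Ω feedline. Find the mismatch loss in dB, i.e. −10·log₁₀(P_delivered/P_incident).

Γ = (118 + j144)/(218 + j144), |Γ| = 0.713
|Γ|² = 0.508, so P_del/P_inc = 1 − |Γ|² = 0.492
ML = −10·log₁₀(1 − |Γ|²)

mismatch loss ≈ 3.08 dB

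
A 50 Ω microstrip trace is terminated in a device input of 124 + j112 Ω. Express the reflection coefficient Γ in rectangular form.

Γ ≈ 0.594 + j0.262

Γ = (Z_L − Z_0)/(Z_L + Z_0) = (74 + j112)/(174 + j112)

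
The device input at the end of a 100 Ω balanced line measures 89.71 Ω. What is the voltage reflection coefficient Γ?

Γ = -0.0542

Γ = (Z_L − Z_0)/(Z_L + Z_0) = (89.71 − 100)/(89.71 + 100) = -10.29/189.7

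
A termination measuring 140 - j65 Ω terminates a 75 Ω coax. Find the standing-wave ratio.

Γ = (Z_L − Z_0)/(Z_L + Z_0) = (65 − j65)/(215 − j65)
|Γ| = 91.9/225 = 0.409
VSWR = (1 + |Γ|)/(1 − |Γ|) = 1.41/0.591

VSWR ≈ 2.39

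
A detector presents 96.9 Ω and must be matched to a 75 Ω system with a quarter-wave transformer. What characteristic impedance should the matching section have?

Z_qwt ≈ 85.2 Ω

Z_qwt = √(Z_0·R_L) = √(75 × 96.9) = √7268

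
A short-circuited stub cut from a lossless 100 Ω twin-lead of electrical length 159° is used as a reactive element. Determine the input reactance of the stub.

tan(βl) = -0.384
For a short-circuited stub, Z_in = jZ_0·tan(βl)

X_in ≈ -38.4 Ω (capacitive)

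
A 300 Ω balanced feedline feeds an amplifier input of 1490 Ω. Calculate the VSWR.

VSWR ≈ 4.97

Γ = (1490 − 300)/(1490 + 300) = 0.665
VSWR = (1 + 0.665)/(1 − 0.665)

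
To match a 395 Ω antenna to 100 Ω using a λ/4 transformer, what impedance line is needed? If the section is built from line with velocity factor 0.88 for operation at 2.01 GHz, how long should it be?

Z_qwt ≈ 199 Ω; length ≈ 3.28 cm

Z_qwt = √(Z_0·R_L) = √(100 × 395) = √39500
λ = 0.88·c/f = 0.131 m, so l = λ/4 = 0.0328 m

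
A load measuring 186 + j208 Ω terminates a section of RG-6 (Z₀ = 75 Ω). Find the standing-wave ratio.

Γ = (Z_L − Z_0)/(Z_L + Z_0) = (111 + j208)/(261 + j208)
|Γ| = 236/334 = 0.706
VSWR = (1 + |Γ|)/(1 − |Γ|) = 1.71/0.294

VSWR ≈ 5.81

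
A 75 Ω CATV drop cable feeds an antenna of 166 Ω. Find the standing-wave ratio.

VSWR ≈ 2.21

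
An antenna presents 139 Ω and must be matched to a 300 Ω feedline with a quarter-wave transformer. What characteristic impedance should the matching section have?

Z_qwt ≈ 204 Ω

Z_qwt = √(Z_0·R_L) = √(300 × 139) = √41700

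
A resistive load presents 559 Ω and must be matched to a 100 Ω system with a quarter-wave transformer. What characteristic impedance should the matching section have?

Z_qwt ≈ 236 Ω

Z_qwt = √(Z_0·R_L) = √(100 × 559) = √55900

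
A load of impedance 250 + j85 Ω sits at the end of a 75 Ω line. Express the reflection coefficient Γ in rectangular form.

Γ = (Z_L − Z_0)/(Z_L + Z_0) = (175 + j85)/(325 + j85)

Γ ≈ 0.568 + j0.113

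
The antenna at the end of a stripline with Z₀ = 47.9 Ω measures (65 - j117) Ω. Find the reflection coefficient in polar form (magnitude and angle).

Γ = (Z_L − Z_0)/(Z_L + Z_0) = (17.1 − j117)/(112.9 − j117)
|Γ| = 118/163 = 0.727

Γ ≈ 0.727 ∠ -35.7°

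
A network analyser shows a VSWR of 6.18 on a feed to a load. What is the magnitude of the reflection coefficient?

|Γ| ≈ 0.721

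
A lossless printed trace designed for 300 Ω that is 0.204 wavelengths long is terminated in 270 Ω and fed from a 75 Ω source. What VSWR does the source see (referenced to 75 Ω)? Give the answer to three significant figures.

βl = 2π × 0.204 = 73.4°
tan(βl) = 3.36
Z_in = Z_0·(Z_L + jZ_0·tanβl)/(Z_0 + jZ_L·tanβl) = 327 + j18.9 Ω
Γ_s = (Z_in − Z_s)/(Z_in + Z_s) = (252 + j18.9)/(402 + j18.9), |Γ_s| = 0.628
VSWR = (1 + |Γ_s|)/(1 − |Γ_s|)

VSWR ≈ 4.38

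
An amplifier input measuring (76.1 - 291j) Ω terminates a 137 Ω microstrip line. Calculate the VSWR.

Γ = (Z_L − Z_0)/(Z_L + Z_0) = (-60.9 − j291)/(213.1 − j291)
|Γ| = 297/361 = 0.824
VSWR = (1 + |Γ|)/(1 − |Γ|) = 1.82/0.176

VSWR ≈ 10.4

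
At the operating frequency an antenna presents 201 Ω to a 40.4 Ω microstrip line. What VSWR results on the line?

VSWR ≈ 4.98

For a purely resistive load, VSWR = R_L/Z_0 or Z_0/R_L (whichever > 1) = 201/40.4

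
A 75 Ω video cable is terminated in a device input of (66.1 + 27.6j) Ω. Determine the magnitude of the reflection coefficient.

|Γ| ≈ 0.202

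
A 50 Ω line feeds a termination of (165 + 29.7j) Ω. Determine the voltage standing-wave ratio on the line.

VSWR ≈ 3.42

Γ = (Z_L − Z_0)/(Z_L + Z_0) = (115 + j29.7)/(215 + j29.7)
|Γ| = 119/217 = 0.547
VSWR = (1 + |Γ|)/(1 − |Γ|) = 1.55/0.453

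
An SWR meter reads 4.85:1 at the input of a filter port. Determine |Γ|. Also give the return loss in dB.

|Γ| ≈ 0.658; return loss ≈ 3.63 dB

|Γ| = (S − 1)/(S + 1) = (4.85 − 1)/(4.85 + 1) = 3.85/5.85
RL = −20·log₁₀|Γ| = −20·log₁₀(0.658)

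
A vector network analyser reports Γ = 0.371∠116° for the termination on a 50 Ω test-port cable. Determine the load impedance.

Z_L = Z_0·(1 + Γ)/(1 − Γ) = 50·(0.837 + j0.333)/(1.16 − j0.333)

Z_L ≈ 29.5 + j22.8 Ω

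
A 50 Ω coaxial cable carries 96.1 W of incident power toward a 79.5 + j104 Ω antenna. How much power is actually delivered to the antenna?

P_delivered ≈ 55.4 W

|Γ| = |(29.5 + j104)/(129.5 + j104)| = 0.651
|Γ|² = 0.424
P_refl = |Γ|²·P_inc = 40.7 W, P_del = (1 − |Γ|²)·P_inc = 55.4 W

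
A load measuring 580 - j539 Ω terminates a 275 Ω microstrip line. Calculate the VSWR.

Γ = (Z_L − Z_0)/(Z_L + Z_0) = (305 − j539)/(855 − j539)
|Γ| = 619/1010 = 0.613
VSWR = (1 + |Γ|)/(1 − |Γ|) = 1.61/0.387

VSWR ≈ 4.16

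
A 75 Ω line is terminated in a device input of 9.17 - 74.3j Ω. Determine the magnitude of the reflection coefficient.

|Γ| ≈ 0.884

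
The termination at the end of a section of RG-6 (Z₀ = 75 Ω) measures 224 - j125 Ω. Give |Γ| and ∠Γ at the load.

Γ = (Z_L − Z_0)/(Z_L + Z_0) = (149 − j125)/(299 − j125)
|Γ| = 194/324 = 0.6

Γ ≈ 0.6 ∠ -17.3°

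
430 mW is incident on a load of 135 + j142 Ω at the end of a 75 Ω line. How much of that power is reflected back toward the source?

P_reflected ≈ 159 mW

|Γ| = |(60 + j142)/(210 + j142)| = 0.608
|Γ|² = 0.37
P_refl = |Γ|²·P_inc = 159 mW, P_del = (1 − |Γ|²)·P_inc = 271 mW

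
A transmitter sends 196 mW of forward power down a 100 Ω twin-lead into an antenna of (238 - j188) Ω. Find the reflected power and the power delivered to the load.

|Γ| = |(138 − j188)/(338 − j188)| = 0.603
|Γ|² = 0.364
P_refl = |Γ|²·P_inc = 71.3 mW, P_del = (1 − |Γ|²)·P_inc = 125 mW

P_reflected ≈ 71.3 mW; P_delivered ≈ 125 mW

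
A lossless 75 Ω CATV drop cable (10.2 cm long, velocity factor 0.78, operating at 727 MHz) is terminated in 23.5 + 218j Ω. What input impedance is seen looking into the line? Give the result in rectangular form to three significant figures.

λ = v/f = 0.78·c / 727 MHz = 0.322 m
βl = 2π·l/λ = 2π × 0.317 = 114°
tan(βl) = tan(114°) = -2.24
Z_in = Z_0·(Z_L + jZ_0·tanβl)/(Z_0 + jZ_L·tanβl)
     = 75·(23.5 + j50.2)/(563 − j52.6)

Z_in ≈ 2.49 + j6.92 Ω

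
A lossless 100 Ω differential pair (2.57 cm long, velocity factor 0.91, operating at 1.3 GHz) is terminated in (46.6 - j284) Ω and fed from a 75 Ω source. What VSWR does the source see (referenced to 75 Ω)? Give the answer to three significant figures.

VSWR ≈ 17.3

λ = v/f = 0.91·c / 1.3 GHz = 0.21 m
βl = 2π·l/λ = 2π × 0.122 = 44.1°
tan(βl) = 0.968
Z_in = Z_0·(Z_L + jZ_0·tanβl)/(Z_0 + jZ_L·tanβl) = 6.33 − j50.7 Ω
Γ_s = (Z_in − Z_s)/(Z_in + Z_s) = (-68.7 − j50.7)/(81.3 − j50.7), |Γ_s| = 0.891
VSWR = (1 + |Γ_s|)/(1 − |Γ_s|)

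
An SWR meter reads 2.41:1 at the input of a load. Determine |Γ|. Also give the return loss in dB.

|Γ| ≈ 0.413; return loss ≈ 7.67 dB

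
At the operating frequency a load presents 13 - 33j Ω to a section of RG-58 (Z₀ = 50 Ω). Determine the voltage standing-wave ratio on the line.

VSWR ≈ 5.6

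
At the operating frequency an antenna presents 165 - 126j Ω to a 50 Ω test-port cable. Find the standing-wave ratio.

Γ = (Z_L − Z_0)/(Z_L + Z_0) = (115 − j126)/(215 − j126)
|Γ| = 171/249 = 0.685
VSWR = (1 + |Γ|)/(1 − |Γ|) = 1.68/0.315

VSWR ≈ 5.34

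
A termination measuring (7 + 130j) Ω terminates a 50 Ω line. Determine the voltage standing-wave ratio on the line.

VSWR ≈ 55.6

Γ = (Z_L − Z_0)/(Z_L + Z_0) = (-43 + j130)/(57 + j130)
|Γ| = 137/142 = 0.965
VSWR = (1 + |Γ|)/(1 − |Γ|) = 1.96/0.0354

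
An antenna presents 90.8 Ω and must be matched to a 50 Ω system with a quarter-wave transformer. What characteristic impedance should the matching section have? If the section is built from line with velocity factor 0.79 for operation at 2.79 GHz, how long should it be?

Z_qwt ≈ 67.4 Ω; length ≈ 2.12 cm

Z_qwt = √(Z_0·R_L) = √(50 × 90.8) = √4540
λ = 0.79·c/f = 0.0849 m, so l = λ/4 = 0.0212 m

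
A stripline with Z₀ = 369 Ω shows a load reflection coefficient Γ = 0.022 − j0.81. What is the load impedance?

Z_L ≈ 78.6 − j371 Ω

Z_L = Z_0·(1 + Γ)/(1 − Γ) = 369·(1.02 − j0.81)/(0.978 + j0.81)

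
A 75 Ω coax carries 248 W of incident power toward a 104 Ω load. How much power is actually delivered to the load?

P_delivered ≈ 241 W

Γ = (104 − 75)/(104 + 75) = 0.162
|Γ|² = 0.0262
P_refl = |Γ|²·P_inc = 6.51 W, P_del = (1 − |Γ|²)·P_inc = 241 W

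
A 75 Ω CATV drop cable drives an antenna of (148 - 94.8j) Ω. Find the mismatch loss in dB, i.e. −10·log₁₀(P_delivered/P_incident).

Γ = (73 − j94.8)/(223 − j94.8), |Γ| = 0.494
|Γ|² = 0.244, so P_del/P_inc = 1 − |Γ|² = 0.756
ML = −10·log₁₀(1 − |Γ|²)

mismatch loss ≈ 1.21 dB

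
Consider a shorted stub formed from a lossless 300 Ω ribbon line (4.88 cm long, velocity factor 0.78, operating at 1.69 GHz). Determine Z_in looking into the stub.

Z_in ≈ −j400 Ω

λ = v/f = 0.78·c / 1.69 GHz = 0.138 m
βl = 2π·l/λ = 2π × 0.352 = 127°
tan(βl) = -1.33
For a shorted stub, Z_in = jZ_0·tan(βl)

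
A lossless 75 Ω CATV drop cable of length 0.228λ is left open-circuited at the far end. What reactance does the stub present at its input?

X_in ≈ -10.4 Ω (capacitive)

βl = 2π × 0.228 = 82.1°
tan(βl) = 7.19
For an open-circuited stub, Z_in = −jZ_0·cot(βl) = −jZ_0/tan(βl)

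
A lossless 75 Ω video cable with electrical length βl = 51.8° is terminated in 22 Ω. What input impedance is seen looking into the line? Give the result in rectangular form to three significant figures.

Z_in ≈ 50.5 + j76.5 Ω

tan(βl) = tan(51.8°) = 1.27
Z_in = Z_0·(Z_L + jZ_0·tanβl)/(Z_0 + jZ_L·tanβl)
     = 75·(22 + j95.3)/(75 + j28)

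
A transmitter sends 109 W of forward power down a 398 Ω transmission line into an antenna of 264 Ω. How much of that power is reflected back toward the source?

Γ = (264 − 398)/(264 + 398) = -0.202
|Γ|² = 0.041
P_refl = |Γ|²·P_inc = 4.47 W, P_del = (1 − |Γ|²)·P_inc = 105 W

P_reflected ≈ 4.47 W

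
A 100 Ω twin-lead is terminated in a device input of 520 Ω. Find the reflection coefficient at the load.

Γ = (Z_L − Z_0)/(Z_L + Z_0) = (520 − 100)/(520 + 100) = 420/620

Γ = 0.677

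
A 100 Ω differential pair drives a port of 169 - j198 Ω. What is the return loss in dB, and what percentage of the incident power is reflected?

RL ≈ 4.04 dB; 39.4% of incident power reflected

Γ = (69 − j198)/(269 − j198), |Γ| = 0.628
RL = −20·log₁₀(0.628) = 4.04 dB
P_refl/P_inc = |Γ|² = 0.394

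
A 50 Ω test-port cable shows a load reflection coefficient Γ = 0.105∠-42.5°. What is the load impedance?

Z_L ≈ 57.8 − j8.29 Ω

Z_L = Z_0·(1 + Γ)/(1 − Γ) = 50·(1.08 − j0.0709)/(0.923 + j0.0709)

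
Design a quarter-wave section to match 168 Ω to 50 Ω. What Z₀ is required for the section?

Z_qwt ≈ 91.7 Ω

Z_qwt = √(Z_0·R_L) = √(50 × 168) = √8400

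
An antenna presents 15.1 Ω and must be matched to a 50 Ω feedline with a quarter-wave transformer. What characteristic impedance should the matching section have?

Z_qwt = √(Z_0·R_L) = √(50 × 15.1) = √755

Z_qwt ≈ 27.5 Ω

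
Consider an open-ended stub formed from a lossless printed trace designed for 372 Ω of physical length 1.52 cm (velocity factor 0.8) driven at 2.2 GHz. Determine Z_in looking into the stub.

Z_in ≈ −j310 Ω

λ = v/f = 0.8·c / 2.2 GHz = 0.109 m
βl = 2π·l/λ = 2π × 0.139 = 50.2°
tan(βl) = 1.2
For an open-ended stub, Z_in = −jZ_0·cot(βl) = −jZ_0/tan(βl)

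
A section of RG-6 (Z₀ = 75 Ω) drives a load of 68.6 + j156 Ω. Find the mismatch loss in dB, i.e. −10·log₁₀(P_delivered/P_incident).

mismatch loss ≈ 3.39 dB

Γ = (-6.4 + j156)/(143.6 + j156), |Γ| = 0.736
|Γ|² = 0.542, so P_del/P_inc = 1 − |Γ|² = 0.458
ML = −10·log₁₀(1 − |Γ|²)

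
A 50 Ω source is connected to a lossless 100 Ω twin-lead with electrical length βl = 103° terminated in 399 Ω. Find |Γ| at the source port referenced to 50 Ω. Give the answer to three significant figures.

tan(βl) = -4.33
Z_in = Z_0·(Z_L + jZ_0·tanβl)/(Z_0 + jZ_L·tanβl) = 26.3 + j21.6 Ω
Γ_s = (Z_in − Z_s)/(Z_in + Z_s) = (-23.7 + j21.6)/(76.3 + j21.6), |Γ_s| = 0.404

|Γ| ≈ 0.404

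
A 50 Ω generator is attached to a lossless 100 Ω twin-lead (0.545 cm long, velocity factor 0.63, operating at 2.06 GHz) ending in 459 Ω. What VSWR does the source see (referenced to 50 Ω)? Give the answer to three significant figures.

VSWR ≈ 8.3

λ = v/f = 0.63·c / 2.06 GHz = 0.0917 m
βl = 2π·l/λ = 2π × 0.0594 = 21.4°
tan(βl) = 0.392
Z_in = Z_0·(Z_L + jZ_0·tanβl)/(Z_0 + jZ_L·tanβl) = 125 − j186 Ω
Γ_s = (Z_in − Z_s)/(Z_in + Z_s) = (75.1 − j186)/(175 − j186), |Γ_s| = 0.785
VSWR = (1 + |Γ_s|)/(1 − |Γ_s|)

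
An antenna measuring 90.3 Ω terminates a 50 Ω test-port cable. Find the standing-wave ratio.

Γ = (90.3 − 50)/(90.3 + 50) = 0.287
VSWR = (1 + 0.287)/(1 − 0.287)

VSWR ≈ 1.81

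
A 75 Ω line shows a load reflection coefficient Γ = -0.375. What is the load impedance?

Z_L = Z_0·(1 + Γ)/(1 − Γ) = 75·(0.625)/(1.38)

Z_L ≈ 34.1 Ω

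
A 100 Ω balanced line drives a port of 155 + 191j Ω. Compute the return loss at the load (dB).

RL ≈ 4.1 dB

Γ = (55 + j191)/(255 + j191), |Γ| = 0.624
RL = −20·log₁₀|Γ| = −20·log₁₀(0.624)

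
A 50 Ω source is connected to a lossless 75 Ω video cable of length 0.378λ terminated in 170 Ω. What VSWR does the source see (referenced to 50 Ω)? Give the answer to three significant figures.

βl = 2π × 0.378 = 136°
tan(βl) = -0.963
Z_in = Z_0·(Z_L + jZ_0·tanβl)/(Z_0 + jZ_L·tanβl) = 56.8 + j51.8 Ω
Γ_s = (Z_in − Z_s)/(Z_in + Z_s) = (6.84 + j51.8)/(107 + j51.8), |Γ_s| = 0.44
VSWR = (1 + |Γ_s|)/(1 − |Γ_s|)

VSWR ≈ 2.57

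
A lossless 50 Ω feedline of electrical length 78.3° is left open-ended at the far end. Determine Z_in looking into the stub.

tan(βl) = 4.83
For an open-ended stub, Z_in = −jZ_0·cot(βl) = −jZ_0/tan(βl)

Z_in ≈ −j10.4 Ω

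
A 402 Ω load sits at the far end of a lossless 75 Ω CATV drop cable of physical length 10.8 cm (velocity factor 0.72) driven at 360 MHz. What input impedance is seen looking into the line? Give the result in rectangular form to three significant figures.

λ = v/f = 0.72·c / 360 MHz = 0.6 m
βl = 2π·l/λ = 2π × 0.18 = 64.8°
tan(βl) = tan(64.8°) = 2.13
Z_in = Z_0·(Z_L + jZ_0·tanβl)/(Z_0 + jZ_L·tanβl)
     = 75·(402 + j159)/(75 + j854)

Z_in ≈ 17 − j33.8 Ω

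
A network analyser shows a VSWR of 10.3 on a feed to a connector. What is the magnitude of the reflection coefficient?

|Γ| ≈ 0.823

|Γ| = (S − 1)/(S + 1) = (10.3 − 1)/(10.3 + 1) = 9.3/11.3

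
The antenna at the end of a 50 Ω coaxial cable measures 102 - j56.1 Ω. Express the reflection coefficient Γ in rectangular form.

Γ = (Z_L − Z_0)/(Z_L + Z_0) = (52 − j56.1)/(152 − j56.1)

Γ ≈ 0.421 − j0.214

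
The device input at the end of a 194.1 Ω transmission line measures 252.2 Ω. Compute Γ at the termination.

Γ = 0.13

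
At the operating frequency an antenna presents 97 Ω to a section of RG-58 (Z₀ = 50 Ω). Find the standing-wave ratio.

VSWR ≈ 1.94

For a purely resistive load, VSWR = R_L/Z_0 or Z_0/R_L (whichever > 1) = 97/50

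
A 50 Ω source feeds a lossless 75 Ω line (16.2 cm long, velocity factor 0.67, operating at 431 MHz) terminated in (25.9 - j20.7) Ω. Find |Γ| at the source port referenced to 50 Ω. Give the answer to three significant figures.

|Γ| ≈ 0.635

λ = v/f = 0.67·c / 431 MHz = 0.466 m
βl = 2π·l/λ = 2π × 0.347 = 125°
tan(βl) = -1.43
Z_in = Z_0·(Z_L + jZ_0·tanβl)/(Z_0 + jZ_L·tanβl) = 129 − j106 Ω
Γ_s = (Z_in − Z_s)/(Z_in + Z_s) = (78.7 − j106)/(179 − j106), |Γ_s| = 0.635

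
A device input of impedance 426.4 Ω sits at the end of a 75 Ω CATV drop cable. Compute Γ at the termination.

Γ = 0.701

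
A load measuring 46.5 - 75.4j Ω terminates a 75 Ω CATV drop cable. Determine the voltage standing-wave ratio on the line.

VSWR ≈ 3.58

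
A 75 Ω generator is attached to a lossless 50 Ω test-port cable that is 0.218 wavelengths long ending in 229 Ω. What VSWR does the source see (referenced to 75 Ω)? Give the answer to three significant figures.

VSWR ≈ 6.72

βl = 2π × 0.218 = 78.5°
tan(βl) = 4.91
Z_in = Z_0·(Z_L + jZ_0·tanβl)/(Z_0 + jZ_L·tanβl) = 11.3 − j9.69 Ω
Γ_s = (Z_in − Z_s)/(Z_in + Z_s) = (-63.7 − j9.69)/(86.3 − j9.69), |Γ_s| = 0.741
VSWR = (1 + |Γ_s|)/(1 − |Γ_s|)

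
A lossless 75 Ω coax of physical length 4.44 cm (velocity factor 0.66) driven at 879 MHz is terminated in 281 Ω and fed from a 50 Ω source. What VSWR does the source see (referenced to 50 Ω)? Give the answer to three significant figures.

VSWR ≈ 2.86

λ = v/f = 0.66·c / 879 MHz = 0.225 m
βl = 2π·l/λ = 2π × 0.197 = 71°
tan(βl) = 2.9
Z_in = Z_0·(Z_L + jZ_0·tanβl)/(Z_0 + jZ_L·tanβl) = 22.2 − j23.8 Ω
Γ_s = (Z_in − Z_s)/(Z_in + Z_s) = (-27.8 − j23.8)/(72.2 − j23.8), |Γ_s| = 0.481
VSWR = (1 + |Γ_s|)/(1 − |Γ_s|)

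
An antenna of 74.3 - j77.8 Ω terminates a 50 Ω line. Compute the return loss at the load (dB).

RL ≈ 5.1 dB

Γ = (24.3 − j77.8)/(124.3 − j77.8), |Γ| = 0.556
RL = −20·log₁₀|Γ| = −20·log₁₀(0.556)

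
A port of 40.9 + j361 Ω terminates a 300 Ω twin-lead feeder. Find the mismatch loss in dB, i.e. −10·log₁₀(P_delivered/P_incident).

Γ = (-259.1 + j361)/(340.9 + j361), |Γ| = 0.895
|Γ|² = 0.801, so P_del/P_inc = 1 − |Γ|² = 0.199
ML = −10·log₁₀(1 − |Γ|²)

mismatch loss ≈ 7.01 dB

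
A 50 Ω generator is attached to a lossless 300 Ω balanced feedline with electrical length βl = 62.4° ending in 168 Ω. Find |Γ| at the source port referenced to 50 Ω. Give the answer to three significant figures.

tan(βl) = 1.91
Z_in = Z_0·(Z_L + jZ_0·tanβl)/(Z_0 + jZ_L·tanβl) = 364 + j183 Ω
Γ_s = (Z_in − Z_s)/(Z_in + Z_s) = (314 + j183)/(414 + j183), |Γ_s| = 0.803

|Γ| ≈ 0.803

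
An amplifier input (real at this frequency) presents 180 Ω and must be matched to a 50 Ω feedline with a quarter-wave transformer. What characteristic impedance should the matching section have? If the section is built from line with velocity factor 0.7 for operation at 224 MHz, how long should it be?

Z_qwt = √(Z_0·R_L) = √(50 × 180) = √9000
λ = 0.7·c/f = 0.938 m, so l = λ/4 = 0.234 m

Z_qwt ≈ 94.9 Ω; length ≈ 23.4 cm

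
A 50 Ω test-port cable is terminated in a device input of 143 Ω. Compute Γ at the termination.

Γ = (Z_L − Z_0)/(Z_L + Z_0) = (143 − 50)/(143 + 50) = 93/193

Γ = 0.482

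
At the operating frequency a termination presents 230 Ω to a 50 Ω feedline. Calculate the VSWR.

Γ = (230 − 50)/(230 + 50) = 0.643
VSWR = (1 + 0.643)/(1 − 0.643)

VSWR ≈ 4.6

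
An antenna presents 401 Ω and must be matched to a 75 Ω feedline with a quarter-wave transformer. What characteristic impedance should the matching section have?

Z_qwt ≈ 173 Ω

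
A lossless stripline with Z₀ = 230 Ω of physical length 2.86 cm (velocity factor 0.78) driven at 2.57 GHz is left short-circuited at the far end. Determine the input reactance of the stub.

X_in ≈ -540 Ω (capacitive)

λ = v/f = 0.78·c / 2.57 GHz = 0.0911 m
βl = 2π·l/λ = 2π × 0.314 = 113°
tan(βl) = -2.35
For a short-circuited stub, Z_in = jZ_0·tan(βl)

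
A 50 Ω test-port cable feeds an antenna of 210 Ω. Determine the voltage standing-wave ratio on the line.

VSWR ≈ 4.2

For a purely resistive load, VSWR = R_L/Z_0 or Z_0/R_L (whichever > 1) = 210/50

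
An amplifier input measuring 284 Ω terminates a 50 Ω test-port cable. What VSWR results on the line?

VSWR ≈ 5.68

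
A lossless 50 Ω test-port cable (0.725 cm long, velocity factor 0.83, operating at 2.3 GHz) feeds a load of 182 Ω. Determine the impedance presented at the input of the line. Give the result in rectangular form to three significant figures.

Z_in ≈ 59.8 − j75 Ω

λ = v/f = 0.83·c / 2.3 GHz = 0.108 m
βl = 2π·l/λ = 2π × 0.067 = 24.1°
tan(βl) = tan(24.1°) = 0.447
Z_in = Z_0·(Z_L + jZ_0·tanβl)/(Z_0 + jZ_L·tanβl)
     = 50·(182 + j22.4)/(50 + j81.4)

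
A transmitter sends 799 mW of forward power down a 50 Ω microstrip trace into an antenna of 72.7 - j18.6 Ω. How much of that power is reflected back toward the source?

|Γ| = |(22.7 − j18.6)/(122.7 − j18.6)| = 0.236
|Γ|² = 0.0559
P_refl = |Γ|²·P_inc = 44.7 mW, P_del = (1 − |Γ|²)·P_inc = 754 mW

P_reflected ≈ 44.7 mW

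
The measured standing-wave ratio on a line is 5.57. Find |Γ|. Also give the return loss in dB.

|Γ| = (S − 1)/(S + 1) = (5.57 − 1)/(5.57 + 1) = 4.57/6.57
RL = −20·log₁₀|Γ| = −20·log₁₀(0.696)

|Γ| ≈ 0.696; return loss ≈ 3.15 dB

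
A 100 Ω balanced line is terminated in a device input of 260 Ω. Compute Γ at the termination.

Γ = (Z_L − Z_0)/(Z_L + Z_0) = (260 − 100)/(260 + 100) = 160/360

Γ = 0.444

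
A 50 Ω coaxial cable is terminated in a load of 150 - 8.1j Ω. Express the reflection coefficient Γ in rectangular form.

Γ ≈ 0.501 − j0.0202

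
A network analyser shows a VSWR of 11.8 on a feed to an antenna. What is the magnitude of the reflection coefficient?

|Γ| ≈ 0.844

|Γ| = (S − 1)/(S + 1) = (11.8 − 1)/(11.8 + 1) = 10.8/12.8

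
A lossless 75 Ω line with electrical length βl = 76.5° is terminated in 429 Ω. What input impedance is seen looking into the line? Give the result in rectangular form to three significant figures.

Z_in ≈ 13.8 − j17.4 Ω

tan(βl) = tan(76.5°) = 4.17
Z_in = Z_0·(Z_L + jZ_0·tanβl)/(Z_0 + jZ_L·tanβl)
     = 75·(429 + j312)/(75 + j1790)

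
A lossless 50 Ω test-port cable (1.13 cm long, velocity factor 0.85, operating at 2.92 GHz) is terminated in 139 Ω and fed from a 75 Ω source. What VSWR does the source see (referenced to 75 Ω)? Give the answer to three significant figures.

VSWR ≈ 3.14

λ = v/f = 0.85·c / 2.92 GHz = 0.0873 m
βl = 2π·l/λ = 2π × 0.129 = 46.6°
tan(βl) = 1.06
Z_in = Z_0·(Z_L + jZ_0·tanβl)/(Z_0 + jZ_L·tanβl) = 30.5 − j36.9 Ω
Γ_s = (Z_in − Z_s)/(Z_in + Z_s) = (-44.5 − j36.9)/(106 − j36.9), |Γ_s| = 0.517
VSWR = (1 + |Γ_s|)/(1 − |Γ_s|)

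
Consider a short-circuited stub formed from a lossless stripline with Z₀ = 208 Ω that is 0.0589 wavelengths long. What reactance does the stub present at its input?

X_in ≈ 80.7 Ω (inductive)

βl = 2π × 0.0589 = 21.2°
tan(βl) = 0.388
For a short-circuited stub, Z_in = jZ_0·tan(βl)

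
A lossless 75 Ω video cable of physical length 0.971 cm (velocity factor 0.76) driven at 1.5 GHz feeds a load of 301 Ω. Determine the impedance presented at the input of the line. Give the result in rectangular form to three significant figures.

λ = v/f = 0.76·c / 1.5 GHz = 0.152 m
βl = 2π·l/λ = 2π × 0.0639 = 23°
tan(βl) = tan(23°) = 0.424
Z_in = Z_0·(Z_L + jZ_0·tanβl)/(Z_0 + jZ_L·tanβl)
     = 75·(301 + j31.8)/(75 + j128)

Z_in ≈ 91.1 − j123 Ω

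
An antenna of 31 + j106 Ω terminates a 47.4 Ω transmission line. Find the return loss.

Γ = (-16.4 + j106)/(78.4 + j106), |Γ| = 0.814
RL = −20·log₁₀|Γ| = −20·log₁₀(0.814)

RL ≈ 1.79 dB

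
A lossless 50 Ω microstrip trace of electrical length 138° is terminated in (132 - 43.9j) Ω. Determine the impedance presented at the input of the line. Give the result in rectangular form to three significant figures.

Z_in ≈ 42 + j51.8 Ω

tan(βl) = tan(138°) = -0.9
Z_in = Z_0·(Z_L + jZ_0·tanβl)/(Z_0 + jZ_L·tanβl)
     = 50·(132 − j88.9)/(10.5 − j119)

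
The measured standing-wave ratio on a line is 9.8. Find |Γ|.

|Γ| ≈ 0.815

|Γ| = (S − 1)/(S + 1) = (9.8 − 1)/(9.8 + 1) = 8.8/10.8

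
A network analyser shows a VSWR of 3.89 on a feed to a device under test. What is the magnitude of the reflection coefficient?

|Γ| ≈ 0.591

|Γ| = (S − 1)/(S + 1) = (3.89 − 1)/(3.89 + 1) = 2.89/4.89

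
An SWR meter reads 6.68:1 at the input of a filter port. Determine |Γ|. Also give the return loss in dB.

|Γ| ≈ 0.74; return loss ≈ 2.62 dB

|Γ| = (S − 1)/(S + 1) = (6.68 − 1)/(6.68 + 1) = 5.68/7.68
RL = −20·log₁₀|Γ| = −20·log₁₀(0.74)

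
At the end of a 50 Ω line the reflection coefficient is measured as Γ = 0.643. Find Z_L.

Z_L ≈ 230 Ω

Z_L = Z_0·(1 + Γ)/(1 − Γ) = 50·(1.64)/(0.357)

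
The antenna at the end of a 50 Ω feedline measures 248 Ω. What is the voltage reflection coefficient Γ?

Γ = 0.664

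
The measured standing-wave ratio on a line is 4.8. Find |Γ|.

|Γ| ≈ 0.655

|Γ| = (S − 1)/(S + 1) = (4.8 − 1)/(4.8 + 1) = 3.8/5.8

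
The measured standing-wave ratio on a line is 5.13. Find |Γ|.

|Γ| ≈ 0.674

|Γ| = (S − 1)/(S + 1) = (5.13 − 1)/(5.13 + 1) = 4.13/6.13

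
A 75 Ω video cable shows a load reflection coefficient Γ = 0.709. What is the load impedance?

Z_L ≈ 440 Ω

Z_L = Z_0·(1 + Γ)/(1 − Γ) = 75·(1.71)/(0.291)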